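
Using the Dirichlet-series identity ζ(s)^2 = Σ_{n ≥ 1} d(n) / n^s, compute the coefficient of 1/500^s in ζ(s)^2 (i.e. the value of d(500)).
d(500) = 12

ζ(s)^2 = (Σ 1/m^s)(Σ 1/k^s). The coefficient of 1/n^s in the product is the number of ordered pairs (m, k) with mk = n, which equals d(n). For n = 500, divisors are [1, 2, 4, 5, 10, 20, 25, 50, 100, 125, 250, 500], so d(500) = 12.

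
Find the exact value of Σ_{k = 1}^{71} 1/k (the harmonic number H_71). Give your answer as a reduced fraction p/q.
H_71 = 3028810706851429109067025637383/624893729741902836283505236800

Direct summation: H_71 = 1 + 1/2 + ... + 1/71. The least common denominator is lcm(1, ..., 71) = 5624043567677125526551547131200; over this denominator the numerator is 5624043567677125526551547131200 + 2812021783838562763275773565600 + 1874681189225708508850515710400 + 1406010891919281381637886782800 + 1124808713535425105310309426240 + 937340594612854254425257855200 + 803434795382446503793078161600 + 703005445959640690818943391400 + 624893729741902836283505236800 + 562404356767712552655154713120 + 511276687970647775141049739200 + 468670297306427127212628927600 + 432618735975163502042426702400 + 401717397691223251896539080800 + 374936237845141701770103142080 + 351502722979820345409471695700 + 330826092216301501561855713600 + 312446864870951418141752618400 + 296002293035638185607976164800 + 281202178383856276327577356560 + 267811598460815501264359387200 + 255638343985323887570524869600 + 244523633377266327241371614400 + 234335148653213563606314463800 + 224961742707085021062061885248 + 216309367987581751021213351200 + 208297909913967612094501745600 + 200858698845611625948269540400 + 193932536816452604363846452800 + 187468118922570850885051571040 + 181420760247649210533920875200 + 175751361489910172704735847850 + 170425562656882591713683246400 + 165413046108150750780927856800 + 160686959076489300758615632320 + 156223432435475709070876309200 + 152001177504787176393285057600 + 148001146517819092803988082400 + 144206245325054500680808900800 + 140601089191928138163788678280 + 137171794333588427476867003200 + 133905799230407750632179693600 + 130791710876212221547710398400 + 127819171992661943785262434800 + 124978745948380567256701047360 + 122261816688633163620685807200 + 119660501439938840990458449600 + 117167574326606781803157231900 + 114776399340349500541868308800 + 112480871353542510531030942624 + 110275364072100500520618571200 + 108154683993790875510606675600 + 106114029578813689180217870400 + 104148954956983806047250872800 + 102255337594129555028209947840 + 100429349422805812974134770200 + 98667431011879395202658721600 + 96966268408226302181923226400 + 95322772333510602144941476800 + 93734059461285425442525785520 + 92197435535690582402484379200 + 90710380123824605266960437600 + 89270532820271833754786462400 + 87875680744955086352367923925 + 86523747195032700408485340480 + 85212781328441295856841623200 + 83940948771300380993306673600 + 82706523054075375390463928400 + 81507877792422109080457204800 + 80343479538244650379307816160 + 79211881234889091923261227200 = 27259296361662861981603230736447, so H_71 = 27259296361662861981603230736447/5624043567677125526551547131200; reducing by gcd(27259296361662861981603230736447, 5624043567677125526551547131200) = 9 gives 3028810706851429109067025637383/624893729741902836283505236800 ≈ 4.84692. (The PNT-adjacent estimate ln(71) + γ ≈ 4.83990 matches within O(1/n).)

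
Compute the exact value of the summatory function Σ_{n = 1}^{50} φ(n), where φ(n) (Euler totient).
Σ_{n ≤ 50} φ(n) = 774

Compute φ(n) for each 1 ≤ n ≤ 50: φ(1) = 1, φ(2) = 1, φ(3) = 2, φ(4) = 2, φ(5) = 4, φ(6) = 2, φ(7) = 6, φ(8) = 4, φ(9) = 6, φ(10) = 4, φ(11) = 10, φ(12) = 4, φ(13) = 12, φ(14) = 6, φ(15) = 8, φ(16) = 8, φ(17) = 16, φ(18) = 6, φ(19) = 18, φ(20) = 8, φ(21) = 12, φ(22) = 10, φ(23) = 22, φ(24) = 8, φ(25) = 20, φ(26) = 12, φ(27) = 18, φ(28) = 12, φ(29) = 28, φ(30) = 8, φ(31) = 30, φ(32) = 16, φ(33) = 20, φ(34) = 16, φ(35) = 24, φ(36) = 12, φ(37) = 36, φ(38) = 18, φ(39) = 24, φ(40) = 16, φ(41) = 40, φ(42) = 12, φ(43) = 42, φ(44) = 20, φ(45) = 24, φ(46) = 22, φ(47) = 46, φ(48) = 16, φ(49) = 42, φ(50) = 20. Summing all 50 values: 774. (Average order: Σ_{n ≤ x} φ(n) ~ (3/π²) x². For x = 50, (3/π²)·50² ≈ 759.91.)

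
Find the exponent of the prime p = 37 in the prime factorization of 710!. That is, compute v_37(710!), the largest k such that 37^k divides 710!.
v_37(710!) = 19

Legendre's formula: v_p(n!) = Σ_{k ≥ 1} ⌊n / p^k⌋. For p = 37, n = 710, the terms are:
  ⌊710/37^1⌋ = ⌊710/37⌋ = 19
(the next term ⌊710/37^2⌋ = 0, terminating the sum). Summing: v_37(710!) = 19 = 19.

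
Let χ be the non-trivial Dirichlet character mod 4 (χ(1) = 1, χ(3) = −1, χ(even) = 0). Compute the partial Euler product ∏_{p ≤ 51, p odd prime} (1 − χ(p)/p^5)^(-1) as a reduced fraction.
∏ = 7508883803148623376075754946450365737429310788606076172798130278074505/7537845509642297199917174706861149114875564283464393121061743521431552

The odd primes p ≤ 51 are [3, 5, 7, 11, 13, 17, 19, 23, 29, 31, 37, 41, 43, 47]. For each, χ(p) = 1 if p ≡ 1 mod 4, χ(p) = −1 if p ≡ 3 mod 4. Taking (1 − χ(p)/p^5)^(-1) = p^5/(p^5 − χ(p)): (1 − (-1)/3^5)^(-1) · (1 − (1)/5^5)^(-1) · (1 − (-1)/7^5)^(-1) · (1 − (-1)/11^5)^(-1) · (1 − (1)/13^5)^(-1) · (1 − (1)/17^5)^(-1) · (1 − (-1)/19^5)^(-1) · (1 − (-1)/23^5)^(-1) · (1 − (1)/29^5)^(-1) · (1 − (-1)/31^5)^(-1) · (1 − (1)/37^5)^(-1) · (1 − (1)/41^5)^(-1) · (1 − (-1)/43^5)^(-1) · (1 − (-1)/47^5)^(-1) = 7508883803148623376075754946450365737429310788606076172798130278074505/7537845509642297199917174706861149114875564283464393121061743521431552.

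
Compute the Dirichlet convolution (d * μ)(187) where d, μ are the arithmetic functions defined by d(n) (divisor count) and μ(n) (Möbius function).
(d * μ)(187) = 1

Divisors of 187: [1, 11, 17, 187]. For each d | 187:
  d = 1: d(1) · μ(187/1) = 1 · 1 = 1
  d = 11: d(11) · μ(187/11) = 2 · -1 = -2
  d = 17: d(17) · μ(187/17) = 2 · -1 = -2
  d = 187: d(187) · μ(187/187) = 4 · 1 = 4
Summing: (d * μ)(187) = 1 + -2 + -2 + 4 = 1.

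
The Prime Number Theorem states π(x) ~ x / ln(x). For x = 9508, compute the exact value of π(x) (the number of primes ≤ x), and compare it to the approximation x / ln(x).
π(9508) = 1177;  x/ln(x) ≈ 1038.00;  relative error ≈ 11.81%.

Directly count primes up to 9508: π(9508) = 1177. The PNT approximation gives 9508/ln(9508) ≈ 9508/9.15989 ≈ 1038.00. Relative error (π(x) − x/ln(x)) / π(x) ≈ 11.81%; the approximation is known to undercount slightly (Li(x) is a better estimate).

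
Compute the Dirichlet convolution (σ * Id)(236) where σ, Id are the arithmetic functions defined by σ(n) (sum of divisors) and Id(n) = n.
(σ * Id)(236) = 2023

Divisors of 236: [1, 2, 4, 59, 118, 236]. For each d | 236:
  d = 1: σ(1) · Id(236/1) = 1 · 236 = 236
  d = 2: σ(2) · Id(236/2) = 3 · 118 = 354
  d = 4: σ(4) · Id(236/4) = 7 · 59 = 413
  d = 59: σ(59) · Id(236/59) = 60 · 4 = 240
  d = 118: σ(118) · Id(236/118) = 180 · 2 = 360
  d = 236: σ(236) · Id(236/236) = 420 · 1 = 420
Summing: (σ * Id)(236) = 236 + 354 + 413 + 240 + 360 + 420 = 2023.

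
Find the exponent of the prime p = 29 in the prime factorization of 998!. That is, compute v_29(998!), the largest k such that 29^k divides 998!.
v_29(998!) = 35

Legendre's formula: v_p(n!) = Σ_{k ≥ 1} ⌊n / p^k⌋. For p = 29, n = 998, the terms are:
  ⌊998/29^1⌋ = ⌊998/29⌋ = 34
  ⌊998/29^2⌋ = ⌊998/841⌋ = 1
(the next term ⌊998/29^3⌋ = 0, terminating the sum). Summing: v_29(998!) = 34 + 1 = 35.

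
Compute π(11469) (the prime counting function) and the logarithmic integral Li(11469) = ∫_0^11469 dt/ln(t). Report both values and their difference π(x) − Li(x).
π(11469) = 1382;  Li(11469) ≈ 1404.43;  π(x) − Li(x) ≈ -22.43.

Direct count of primes ≤ 11469 gives π(11469) = 1382. Numerical evaluation of the logarithmic integral gives Li(11469) ≈ 1404.43. The difference π(x) − Li(x) ≈ -22.43 is typically negative for small/moderate x (Li(x) overestimates), though Littlewood's theorem shows this sign changes infinitely often.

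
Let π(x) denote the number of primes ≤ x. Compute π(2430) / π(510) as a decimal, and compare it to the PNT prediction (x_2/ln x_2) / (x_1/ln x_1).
π(2430)/π(510) = 360/97 ≈ 3.7113;  PNT prediction ≈ 3.8105.

π(510) = 97 and π(2430) = 360, so π(2430)/π(510) ≈ 3.7113. The PNT-predicted ratio is (2430/ln(2430)) / (510/ln(510)) ≈ 3.8105. The two agree to within a few percent, as expected.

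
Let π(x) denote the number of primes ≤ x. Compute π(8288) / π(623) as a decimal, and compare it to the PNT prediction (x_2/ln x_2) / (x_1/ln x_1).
π(8288)/π(623) = 1039/114 ≈ 9.1140;  PNT prediction ≈ 9.4875.

π(623) = 114 and π(8288) = 1039, so π(8288)/π(623) ≈ 9.1140. The PNT-predicted ratio is (8288/ln(8288)) / (623/ln(623)) ≈ 9.4875. The two agree to within a few percent, as expected.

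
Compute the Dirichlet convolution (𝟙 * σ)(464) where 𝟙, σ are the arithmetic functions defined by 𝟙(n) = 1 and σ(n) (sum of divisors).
(𝟙 * σ)(464) = 1767

Divisors of 464: [1, 2, 4, 8, 16, 29, 58, 116, 232, 464]. For each d | 464:
  d = 1: 𝟙(1) · σ(464/1) = 1 · 930 = 930
  d = 2: 𝟙(2) · σ(464/2) = 1 · 450 = 450
  d = 4: 𝟙(4) · σ(464/4) = 1 · 210 = 210
  d = 8: 𝟙(8) · σ(464/8) = 1 · 90 = 90
  d = 16: 𝟙(16) · σ(464/16) = 1 · 30 = 30
  d = 29: 𝟙(29) · σ(464/29) = 1 · 31 = 31
  d = 58: 𝟙(58) · σ(464/58) = 1 · 15 = 15
  d = 116: 𝟙(116) · σ(464/116) = 1 · 7 = 7
  d = 232: 𝟙(232) · σ(464/232) = 1 · 3 = 3
  d = 464: 𝟙(464) · σ(464/464) = 1 · 1 = 1
Summing: (𝟙 * σ)(464) = 930 + 450 + 210 + 90 + 30 + 31 + 15 + 7 + 3 + 1 = 1767.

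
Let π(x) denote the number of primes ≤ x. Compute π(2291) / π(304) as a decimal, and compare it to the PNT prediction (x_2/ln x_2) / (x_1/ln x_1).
π(2291)/π(304) = 340/62 ≈ 5.4839;  PNT prediction ≈ 5.5688.

π(304) = 62 and π(2291) = 340, so π(2291)/π(304) ≈ 5.4839. The PNT-predicted ratio is (2291/ln(2291)) / (304/ln(304)) ≈ 5.5688. The two agree to within a few percent, as expected.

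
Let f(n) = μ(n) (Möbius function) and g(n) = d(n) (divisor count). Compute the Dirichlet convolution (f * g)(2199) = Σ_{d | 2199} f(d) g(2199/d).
(μ * d)(2199) = 1

Divisors of 2199: [1, 3, 733, 2199]. For each d | 2199:
  d = 1: μ(1) · d(2199/1) = 1 · 4 = 4
  d = 3: μ(3) · d(2199/3) = -1 · 2 = -2
  d = 733: μ(733) · d(2199/733) = -1 · 2 = -2
  d = 2199: μ(2199) · d(2199/2199) = 1 · 1 = 1
Summing: (μ * d)(2199) = 4 + -2 + -2 + 1 = 1.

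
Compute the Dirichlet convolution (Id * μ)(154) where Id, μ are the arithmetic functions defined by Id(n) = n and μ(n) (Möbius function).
(Id * μ)(154) = 60

Divisors of 154: [1, 2, 7, 11, 14, 22, 77, 154]. For each d | 154:
  d = 1: Id(1) · μ(154/1) = 1 · -1 = -1
  d = 2: Id(2) · μ(154/2) = 2 · 1 = 2
  d = 7: Id(7) · μ(154/7) = 7 · 1 = 7
  d = 11: Id(11) · μ(154/11) = 11 · 1 = 11
  d = 14: Id(14) · μ(154/14) = 14 · -1 = -14
  d = 22: Id(22) · μ(154/22) = 22 · -1 = -22
  d = 77: Id(77) · μ(154/77) = 77 · -1 = -77
  d = 154: Id(154) · μ(154/154) = 154 · 1 = 154
Summing: (Id * μ)(154) = -1 + 2 + 7 + 11 + -14 + -22 + -77 + 154 = 60.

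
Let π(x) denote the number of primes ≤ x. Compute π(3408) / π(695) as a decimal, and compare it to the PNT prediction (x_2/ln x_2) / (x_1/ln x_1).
π(3408)/π(695) = 479/125 ≈ 3.8320;  PNT prediction ≈ 3.9451.

π(695) = 125 and π(3408) = 479, so π(3408)/π(695) ≈ 3.8320. The PNT-predicted ratio is (3408/ln(3408)) / (695/ln(695)) ≈ 3.9451. The two agree to within a few percent, as expected.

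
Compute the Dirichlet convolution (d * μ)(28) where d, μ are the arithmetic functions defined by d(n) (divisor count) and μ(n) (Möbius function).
(d * μ)(28) = 1

Divisors of 28: [1, 2, 4, 7, 14, 28]. For each d | 28:
  d = 1: d(1) · μ(28/1) = 1 · 0 = 0
  d = 2: d(2) · μ(28/2) = 2 · 1 = 2
  d = 4: d(4) · μ(28/4) = 3 · -1 = -3
  d = 7: d(7) · μ(28/7) = 2 · 0 = 0
  d = 14: d(14) · μ(28/14) = 4 · -1 = -4
  d = 28: d(28) · μ(28/28) = 6 · 1 = 6
Summing: (d * μ)(28) = 0 + 2 + -3 + 0 + -4 + 6 = 1.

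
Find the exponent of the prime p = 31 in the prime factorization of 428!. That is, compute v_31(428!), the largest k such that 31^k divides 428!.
v_31(428!) = 13

Legendre's formula: v_p(n!) = Σ_{k ≥ 1} ⌊n / p^k⌋. For p = 31, n = 428, the terms are:
  ⌊428/31^1⌋ = ⌊428/31⌋ = 13
(the next term ⌊428/31^2⌋ = 0, terminating the sum). Summing: v_31(428!) = 13 = 13.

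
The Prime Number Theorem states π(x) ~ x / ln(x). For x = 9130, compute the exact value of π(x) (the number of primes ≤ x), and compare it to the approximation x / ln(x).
π(9130) = 1131;  x/ln(x) ≈ 1001.17;  relative error ≈ 11.48%.

Directly count primes up to 9130: π(9130) = 1131. The PNT approximation gives 9130/ln(9130) ≈ 9130/9.11932 ≈ 1001.17. Relative error (π(x) − x/ln(x)) / π(x) ≈ 11.48%; the approximation is known to undercount slightly (Li(x) is a better estimate).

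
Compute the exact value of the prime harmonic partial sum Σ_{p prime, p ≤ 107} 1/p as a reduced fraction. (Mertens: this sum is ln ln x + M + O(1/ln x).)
Σ 1/p = 4701017770207212913287900722730772880277689/2566376117594999414479597815340071648394470

π(107) = 28, so the primes ≤ 107 are [2, 3, 5, 7, 11, 13, 17, 19, 23, 29, 31, 37, 41, 43, 47, 53, 59, 61, 67, 71, 73, 79, 83, 89, 97, 101, 103, 107]. Summing 1/p over these primes: 4701017770207212913287900722730772880277689/2566376117594999414479597815340071648394470 ≈ 1.8318. Mertens estimate ln ln(107) + 0.2615 ≈ 1.8033.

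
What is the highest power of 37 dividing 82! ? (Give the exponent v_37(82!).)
v_37(82!) = 2

Legendre's formula: v_p(n!) = Σ_{k ≥ 1} ⌊n / p^k⌋. For p = 37, n = 82, the terms are:
  ⌊82/37^1⌋ = ⌊82/37⌋ = 2
(the next term ⌊82/37^2⌋ = 0, terminating the sum). Summing: v_37(82!) = 2 = 2.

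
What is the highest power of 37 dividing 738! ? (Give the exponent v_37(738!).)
v_37(738!) = 19

Legendre's formula: v_p(n!) = Σ_{k ≥ 1} ⌊n / p^k⌋. For p = 37, n = 738, the terms are:
  ⌊738/37^1⌋ = ⌊738/37⌋ = 19
(the next term ⌊738/37^2⌋ = 0, terminating the sum). Summing: v_37(738!) = 19 = 19.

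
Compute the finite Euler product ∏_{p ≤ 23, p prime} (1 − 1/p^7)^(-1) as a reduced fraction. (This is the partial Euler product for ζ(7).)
∏ = 48232764637425582400715871008195503014129789903328125/47833390398549347808770198286798982719063238904795968

The primes p ≤ 23 are [2, 3, 5, 7, 11, 13, 17, 19, 23]. For each prime, (1 − 1/p^7)^(-1) = p^7 / (p^7 − 1). The product is (1 − 1/2^7)^(-1), (1 − 1/3^7)^(-1), (1 − 1/5^7)^(-1), (1 − 1/7^7)^(-1), (1 − 1/11^7)^(-1), (1 − 1/13^7)^(-1), (1 − 1/17^7)^(-1), (1 − 1/19^7)^(-1), (1 − 1/23^7)^(-1) = ∏ p^7 / (p^7 − 1) = 48232764637425582400715871008195503014129789903328125/47833390398549347808770198286798982719063238904795968.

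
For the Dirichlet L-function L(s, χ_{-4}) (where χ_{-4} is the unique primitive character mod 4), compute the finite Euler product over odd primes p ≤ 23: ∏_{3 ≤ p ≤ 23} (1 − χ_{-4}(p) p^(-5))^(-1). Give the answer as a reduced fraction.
∏ = 19221914719363107239019289471588875/19296053991287416836128860852453376

The odd primes p ≤ 23 are [3, 5, 7, 11, 13, 17, 19, 23]. For each, χ(p) = 1 if p ≡ 1 mod 4, χ(p) = −1 if p ≡ 3 mod 4. Taking (1 − χ(p)/p^5)^(-1) = p^5/(p^5 − χ(p)): (1 − (-1)/3^5)^(-1) · (1 − (1)/5^5)^(-1) · (1 − (-1)/7^5)^(-1) · (1 − (-1)/11^5)^(-1) · (1 − (1)/13^5)^(-1) · (1 − (1)/17^5)^(-1) · (1 − (-1)/19^5)^(-1) · (1 − (-1)/23^5)^(-1) = 19221914719363107239019289471588875/19296053991287416836128860852453376.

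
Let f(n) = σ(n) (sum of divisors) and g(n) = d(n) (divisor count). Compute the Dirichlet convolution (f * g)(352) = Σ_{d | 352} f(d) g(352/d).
(σ * d)(352) = 3066

Divisors of 352: [1, 2, 4, 8, 11, 16, 22, 32, 44, 88, 176, 352]. For each d | 352:
  d = 1: σ(1) · d(352/1) = 1 · 12 = 12
  d = 2: σ(2) · d(352/2) = 3 · 10 = 30
  d = 4: σ(4) · d(352/4) = 7 · 8 = 56
  d = 8: σ(8) · d(352/8) = 15 · 6 = 90
  d = 11: σ(11) · d(352/11) = 12 · 6 = 72
  d = 16: σ(16) · d(352/16) = 31 · 4 = 124
  d = 22: σ(22) · d(352/22) = 36 · 5 = 180
  d = 32: σ(32) · d(352/32) = 63 · 2 = 126
  d = 44: σ(44) · d(352/44) = 84 · 4 = 336
  d = 88: σ(88) · d(352/88) = 180 · 3 = 540
  d = 176: σ(176) · d(352/176) = 372 · 2 = 744
  d = 352: σ(352) · d(352/352) = 756 · 1 = 756
Summing: (σ * d)(352) = 12 + 30 + 56 + 90 + 72 + 124 + 180 + 126 + 336 + 540 + 744 + 756 = 3066.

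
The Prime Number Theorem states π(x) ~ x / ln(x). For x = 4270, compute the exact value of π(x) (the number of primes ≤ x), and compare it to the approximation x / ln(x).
π(4270) = 585;  x/ln(x) ≈ 510.80;  relative error ≈ 12.68%.

Directly count primes up to 4270: π(4270) = 585. The PNT approximation gives 4270/ln(4270) ≈ 4270/8.35937 ≈ 510.80. Relative error (π(x) − x/ln(x)) / π(x) ≈ 12.68%; the approximation is known to undercount slightly (Li(x) is a better estimate).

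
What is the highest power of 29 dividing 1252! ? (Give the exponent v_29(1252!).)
v_29(1252!) = 44

Legendre's formula: v_p(n!) = Σ_{k ≥ 1} ⌊n / p^k⌋. For p = 29, n = 1252, the terms are:
  ⌊1252/29^1⌋ = ⌊1252/29⌋ = 43
  ⌊1252/29^2⌋ = ⌊1252/841⌋ = 1
(the next term ⌊1252/29^3⌋ = 0, terminating the sum). Summing: v_29(1252!) = 43 + 1 = 44.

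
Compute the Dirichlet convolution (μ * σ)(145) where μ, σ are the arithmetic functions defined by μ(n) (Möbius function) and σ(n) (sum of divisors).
(μ * σ)(145) = 145

Divisors of 145: [1, 5, 29, 145]. For each d | 145:
  d = 1: μ(1) · σ(145/1) = 1 · 180 = 180
  d = 5: μ(5) · σ(145/5) = -1 · 30 = -30
  d = 29: μ(29) · σ(145/29) = -1 · 6 = -6
  d = 145: μ(145) · σ(145/145) = 1 · 1 = 1
Summing: (μ * σ)(145) = 180 + -30 + -6 + 1 = 145.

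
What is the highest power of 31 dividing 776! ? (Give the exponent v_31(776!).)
v_31(776!) = 25

Legendre's formula: v_p(n!) = Σ_{k ≥ 1} ⌊n / p^k⌋. For p = 31, n = 776, the terms are:
  ⌊776/31^1⌋ = ⌊776/31⌋ = 25
(the next term ⌊776/31^2⌋ = 0, terminating the sum). Summing: v_31(776!) = 25 = 25.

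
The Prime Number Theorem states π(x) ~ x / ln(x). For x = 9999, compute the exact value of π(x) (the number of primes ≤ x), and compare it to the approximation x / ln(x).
π(9999) = 1229;  x/ln(x) ≈ 1085.64;  relative error ≈ 11.66%.

Directly count primes up to 9999: π(9999) = 1229. The PNT approximation gives 9999/ln(9999) ≈ 9999/9.21024 ≈ 1085.64. Relative error (π(x) − x/ln(x)) / π(x) ≈ 11.66%; the approximation is known to undercount slightly (Li(x) is a better estimate).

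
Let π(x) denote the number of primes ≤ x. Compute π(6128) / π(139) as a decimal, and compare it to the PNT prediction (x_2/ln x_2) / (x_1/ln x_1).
π(6128)/π(139) = 798/34 ≈ 23.4706;  PNT prediction ≈ 24.9458.

π(139) = 34 and π(6128) = 798, so π(6128)/π(139) ≈ 23.4706. The PNT-predicted ratio is (6128/ln(6128)) / (139/ln(139)) ≈ 24.9458. The two agree to within a few percent, as expected.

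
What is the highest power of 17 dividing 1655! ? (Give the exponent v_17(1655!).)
v_17(1655!) = 102

Legendre's formula: v_p(n!) = Σ_{k ≥ 1} ⌊n / p^k⌋. For p = 17, n = 1655, the terms are:
  ⌊1655/17^1⌋ = ⌊1655/17⌋ = 97
  ⌊1655/17^2⌋ = ⌊1655/289⌋ = 5
(the next term ⌊1655/17^3⌋ = 0, terminating the sum). Summing: v_17(1655!) = 97 + 5 = 102.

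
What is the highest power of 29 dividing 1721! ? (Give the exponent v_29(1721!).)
v_29(1721!) = 61

Legendre's formula: v_p(n!) = Σ_{k ≥ 1} ⌊n / p^k⌋. For p = 29, n = 1721, the terms are:
  ⌊1721/29^1⌋ = ⌊1721/29⌋ = 59
  ⌊1721/29^2⌋ = ⌊1721/841⌋ = 2
(the next term ⌊1721/29^3⌋ = 0, terminating the sum). Summing: v_29(1721!) = 59 + 2 = 61.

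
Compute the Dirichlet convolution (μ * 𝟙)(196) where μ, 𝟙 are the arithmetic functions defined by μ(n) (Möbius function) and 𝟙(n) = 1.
(μ * 𝟙)(196) = 0

Divisors of 196: [1, 2, 4, 7, 14, 28, 49, 98, 196]. For each d | 196:
  d = 1: μ(1) · 𝟙(196/1) = 1 · 1 = 1
  d = 2: μ(2) · 𝟙(196/2) = -1 · 1 = -1
  d = 4: μ(4) · 𝟙(196/4) = 0 · 1 = 0
  d = 7: μ(7) · 𝟙(196/7) = -1 · 1 = -1
  d = 14: μ(14) · 𝟙(196/14) = 1 · 1 = 1
  d = 28: μ(28) · 𝟙(196/28) = 0 · 1 = 0
  d = 49: μ(49) · 𝟙(196/49) = 0 · 1 = 0
  d = 98: μ(98) · 𝟙(196/98) = 0 · 1 = 0
  d = 196: μ(196) · 𝟙(196/196) = 0 · 1 = 0
Summing: (μ * 𝟙)(196) = 1 + -1 + 0 + -1 + 1 + 0 + 0 + 0 + 0 = 0.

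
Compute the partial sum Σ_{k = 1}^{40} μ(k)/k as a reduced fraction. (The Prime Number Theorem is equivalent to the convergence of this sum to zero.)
Σ μ(k)/k = 124873406579/2473579378270

Values of μ(k) for 1 ≤ k ≤ 40: μ(1) = 1, μ(2) = -1, μ(3) = -1, μ(5) = -1, μ(6) = 1, μ(7) = -1, μ(10) = 1, μ(11) = -1, μ(13) = -1, μ(14) = 1, μ(15) = 1, μ(17) = -1, μ(19) = -1, μ(21) = 1, μ(22) = 1, μ(23) = -1, μ(26) = 1, μ(29) = -1, μ(30) = -1, μ(31) = -1, μ(33) = 1, μ(34) = 1, μ(35) = 1, μ(37) = -1, μ(38) = 1, μ(39) = 1, with μ = 0 on non-squarefree integers. Summing μ(k)/k for k where μ(k) ≠ 0 gives 124873406579/2473579378270 ≈ 0.0505. (PNT ⟺ this sum → 0 as n → ∞.)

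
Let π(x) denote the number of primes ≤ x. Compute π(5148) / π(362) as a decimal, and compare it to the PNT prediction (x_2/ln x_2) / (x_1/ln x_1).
π(5148)/π(362) = 686/72 ≈ 9.5278;  PNT prediction ≈ 9.8036.

π(362) = 72 and π(5148) = 686, so π(5148)/π(362) ≈ 9.5278. The PNT-predicted ratio is (5148/ln(5148)) / (362/ln(362)) ≈ 9.8036. The two agree to within a few percent, as expected.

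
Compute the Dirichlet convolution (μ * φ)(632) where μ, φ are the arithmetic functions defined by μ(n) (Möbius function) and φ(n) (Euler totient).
(μ * φ)(632) = 154

Divisors of 632: [1, 2, 4, 8, 79, 158, 316, 632]. For each d | 632:
  d = 1: μ(1) · φ(632/1) = 1 · 312 = 312
  d = 2: μ(2) · φ(632/2) = -1 · 156 = -156
  d = 4: μ(4) · φ(632/4) = 0 · 78 = 0
  d = 8: μ(8) · φ(632/8) = 0 · 78 = 0
  d = 79: μ(79) · φ(632/79) = -1 · 4 = -4
  d = 158: μ(158) · φ(632/158) = 1 · 2 = 2
  d = 316: μ(316) · φ(632/316) = 0 · 1 = 0
  d = 632: μ(632) · φ(632/632) = 0 · 1 = 0
Summing: (μ * φ)(632) = 312 + -156 + 0 + 0 + -4 + 2 + 0 + 0 = 154.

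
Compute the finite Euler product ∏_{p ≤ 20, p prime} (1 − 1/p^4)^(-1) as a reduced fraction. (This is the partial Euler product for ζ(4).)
∏ = 7064087752265346803/6526834216796160000

The primes p ≤ 20 are [2, 3, 5, 7, 11, 13, 17, 19]. For each prime, (1 − 1/p^4)^(-1) = p^4 / (p^4 − 1). The product is (1 − 1/2^4)^(-1), (1 − 1/3^4)^(-1), (1 − 1/5^4)^(-1), (1 − 1/7^4)^(-1), (1 − 1/11^4)^(-1), (1 − 1/13^4)^(-1), (1 − 1/17^4)^(-1), (1 − 1/19^4)^(-1) = ∏ p^4 / (p^4 − 1) = 7064087752265346803/6526834216796160000.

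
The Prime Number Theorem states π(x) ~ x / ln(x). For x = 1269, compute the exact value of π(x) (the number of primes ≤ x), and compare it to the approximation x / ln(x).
π(1269) = 205;  x/ln(x) ≈ 177.58;  relative error ≈ 13.37%.

Directly count primes up to 1269: π(1269) = 205. The PNT approximation gives 1269/ln(1269) ≈ 1269/7.14598 ≈ 177.58. Relative error (π(x) − x/ln(x)) / π(x) ≈ 13.37%; the approximation is known to undercount slightly (Li(x) is a better estimate).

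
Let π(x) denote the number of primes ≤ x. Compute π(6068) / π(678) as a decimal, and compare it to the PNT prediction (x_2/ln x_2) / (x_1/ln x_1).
π(6068)/π(678) = 791/123 ≈ 6.4309;  PNT prediction ≈ 6.6981.

π(678) = 123 and π(6068) = 791, so π(6068)/π(678) ≈ 6.4309. The PNT-predicted ratio is (6068/ln(6068)) / (678/ln(678)) ≈ 6.6981. The two agree to within a few percent, as expected.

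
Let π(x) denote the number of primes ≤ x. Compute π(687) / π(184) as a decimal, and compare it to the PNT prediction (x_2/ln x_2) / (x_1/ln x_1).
π(687)/π(184) = 124/42 ≈ 2.9524;  PNT prediction ≈ 2.9807.

π(184) = 42 and π(687) = 124, so π(687)/π(184) ≈ 2.9524. The PNT-predicted ratio is (687/ln(687)) / (184/ln(184)) ≈ 2.9807. The two agree to within a few percent, as expected.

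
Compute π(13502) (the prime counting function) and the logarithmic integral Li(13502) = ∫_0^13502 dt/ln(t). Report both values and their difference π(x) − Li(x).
π(13502) = 1600;  Li(13502) ≈ 1620.00;  π(x) − Li(x) ≈ -20.00.

Direct count of primes ≤ 13502 gives π(13502) = 1600. Numerical evaluation of the logarithmic integral gives Li(13502) ≈ 1620.00. The difference π(x) − Li(x) ≈ -20.00 is typically negative for small/moderate x (Li(x) overestimates), though Littlewood's theorem shows this sign changes infinitely often.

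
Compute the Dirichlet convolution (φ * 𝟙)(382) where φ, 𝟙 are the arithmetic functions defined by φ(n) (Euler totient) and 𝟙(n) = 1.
(φ * 𝟙)(382) = 382

Divisors of 382: [1, 2, 191, 382]. For each d | 382:
  d = 1: φ(1) · 𝟙(382/1) = 1 · 1 = 1
  d = 2: φ(2) · 𝟙(382/2) = 1 · 1 = 1
  d = 191: φ(191) · 𝟙(382/191) = 190 · 1 = 190
  d = 382: φ(382) · 𝟙(382/382) = 190 · 1 = 190
Summing: (φ * 𝟙)(382) = 1 + 1 + 190 + 190 = 382.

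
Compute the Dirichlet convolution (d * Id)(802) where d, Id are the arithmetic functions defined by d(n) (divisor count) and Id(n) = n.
(d * Id)(802) = 1612

Divisors of 802: [1, 2, 401, 802]. For each d | 802:
  d = 1: d(1) · Id(802/1) = 1 · 802 = 802
  d = 2: d(2) · Id(802/2) = 2 · 401 = 802
  d = 401: d(401) · Id(802/401) = 2 · 2 = 4
  d = 802: d(802) · Id(802/802) = 4 · 1 = 4
Summing: (d * Id)(802) = 802 + 802 + 4 + 4 = 1612.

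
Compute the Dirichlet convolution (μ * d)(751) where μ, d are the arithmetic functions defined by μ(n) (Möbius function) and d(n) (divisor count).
(μ * d)(751) = 1

Divisors of 751: [1, 751]. For each d | 751:
  d = 1: μ(1) · d(751/1) = 1 · 2 = 2
  d = 751: μ(751) · d(751/751) = -1 · 1 = -1
Summing: (μ * d)(751) = 2 + -1 = 1.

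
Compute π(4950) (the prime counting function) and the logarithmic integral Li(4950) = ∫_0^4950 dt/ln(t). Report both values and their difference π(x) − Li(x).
π(4950) = 661;  Li(4950) ≈ 678.41;  π(x) − Li(x) ≈ -17.41.

Direct count of primes ≤ 4950 gives π(4950) = 661. Numerical evaluation of the logarithmic integral gives Li(4950) ≈ 678.41. The difference π(x) − Li(x) ≈ -17.41 is typically negative for small/moderate x (Li(x) overestimates), though Littlewood's theorem shows this sign changes infinitely often.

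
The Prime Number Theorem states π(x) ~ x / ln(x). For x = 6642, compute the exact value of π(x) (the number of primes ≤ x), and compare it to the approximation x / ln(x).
π(6642) = 856;  x/ln(x) ≈ 754.67;  relative error ≈ 11.84%.

Directly count primes up to 6642: π(6642) = 856. The PNT approximation gives 6642/ln(6642) ≈ 6642/8.80117 ≈ 754.67. Relative error (π(x) − x/ln(x)) / π(x) ≈ 11.84%; the approximation is known to undercount slightly (Li(x) is a better estimate).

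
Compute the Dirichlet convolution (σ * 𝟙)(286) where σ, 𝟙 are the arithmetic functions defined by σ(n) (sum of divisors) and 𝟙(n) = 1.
(σ * 𝟙)(286) = 780

Divisors of 286: [1, 2, 11, 13, 22, 26, 143, 286]. For each d | 286:
  d = 1: σ(1) · 𝟙(286/1) = 1 · 1 = 1
  d = 2: σ(2) · 𝟙(286/2) = 3 · 1 = 3
  d = 11: σ(11) · 𝟙(286/11) = 12 · 1 = 12
  d = 13: σ(13) · 𝟙(286/13) = 14 · 1 = 14
  d = 22: σ(22) · 𝟙(286/22) = 36 · 1 = 36
  d = 26: σ(26) · 𝟙(286/26) = 42 · 1 = 42
  d = 143: σ(143) · 𝟙(286/143) = 168 · 1 = 168
  d = 286: σ(286) · 𝟙(286/286) = 504 · 1 = 504
Summing: (σ * 𝟙)(286) = 1 + 3 + 12 + 14 + 36 + 42 + 168 + 504 = 780.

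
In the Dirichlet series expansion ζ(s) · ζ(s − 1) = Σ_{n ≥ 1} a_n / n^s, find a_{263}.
σ(263) = 264

In the product (Σ m^0/m^s)(Σ k / k^s) = Σ (Σ_{d | n} d) / n^s, the coefficient of 1/n^s is σ(n) = Σ_{d | n} d. For n = 263, divisors are [1, 263]; summing: σ(263) = 264.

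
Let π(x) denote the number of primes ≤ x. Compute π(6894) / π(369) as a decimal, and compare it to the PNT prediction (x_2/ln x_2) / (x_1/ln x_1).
π(6894)/π(369) = 886/73 ≈ 12.1370;  PNT prediction ≈ 12.4944.

π(369) = 73 and π(6894) = 886, so π(6894)/π(369) ≈ 12.1370. The PNT-predicted ratio is (6894/ln(6894)) / (369/ln(369)) ≈ 12.4944. The two agree to within a few percent, as expected.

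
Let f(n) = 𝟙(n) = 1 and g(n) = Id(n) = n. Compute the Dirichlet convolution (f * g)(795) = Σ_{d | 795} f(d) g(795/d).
(𝟙 * Id)(795) = 1296

Divisors of 795: [1, 3, 5, 15, 53, 159, 265, 795]. For each d | 795:
  d = 1: 𝟙(1) · Id(795/1) = 1 · 795 = 795
  d = 3: 𝟙(3) · Id(795/3) = 1 · 265 = 265
  d = 5: 𝟙(5) · Id(795/5) = 1 · 159 = 159
  d = 15: 𝟙(15) · Id(795/15) = 1 · 53 = 53
  d = 53: 𝟙(53) · Id(795/53) = 1 · 15 = 15
  d = 159: 𝟙(159) · Id(795/159) = 1 · 5 = 5
  d = 265: 𝟙(265) · Id(795/265) = 1 · 3 = 3
  d = 795: 𝟙(795) · Id(795/795) = 1 · 1 = 1
Summing: (𝟙 * Id)(795) = 795 + 265 + 159 + 53 + 15 + 5 + 3 + 1 = 1296.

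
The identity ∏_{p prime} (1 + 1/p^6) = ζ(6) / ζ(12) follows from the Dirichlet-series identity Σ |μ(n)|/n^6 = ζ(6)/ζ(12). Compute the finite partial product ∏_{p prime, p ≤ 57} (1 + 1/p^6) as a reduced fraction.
∏ = 360549358903447598496102606972302575686854635195266223026920975630213276302501208168000000/354490140797970318435085924328566932610522860437094896232244152761372626351680260596056897

The primes p ≤ 57 are [2, 3, 5, 7, 11, 13, 17, 19, 23, 29, 31, 37, 41, 43, 47, 53]. For each, (1 + 1/p^6) = (p^6 + 1)/p^6. Multiplying these fractions over p ∈ [2, 3, 5, 7, 11, 13, 17, 19, 23, 29, 31, 37, 41, 43, 47, 53] gives 360549358903447598496102606972302575686854635195266223026920975630213276302501208168000000/354490140797970318435085924328566932610522860437094896232244152761372626351680260596056897. (In the limit P → ∞ this tends to ζ(6)/ζ(12).)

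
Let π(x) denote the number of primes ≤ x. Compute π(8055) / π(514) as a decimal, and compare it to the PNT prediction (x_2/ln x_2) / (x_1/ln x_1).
π(8055)/π(514) = 1012/97 ≈ 10.4330;  PNT prediction ≈ 10.8764.

π(514) = 97 and π(8055) = 1012, so π(8055)/π(514) ≈ 10.4330. The PNT-predicted ratio is (8055/ln(8055)) / (514/ln(514)) ≈ 10.8764. The two agree to within a few percent, as expected.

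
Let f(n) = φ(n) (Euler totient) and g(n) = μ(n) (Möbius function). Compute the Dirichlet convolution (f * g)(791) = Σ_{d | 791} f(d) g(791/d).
(φ * μ)(791) = 555

Divisors of 791: [1, 7, 113, 791]. For each d | 791:
  d = 1: φ(1) · μ(791/1) = 1 · 1 = 1
  d = 7: φ(7) · μ(791/7) = 6 · -1 = -6
  d = 113: φ(113) · μ(791/113) = 112 · -1 = -112
  d = 791: φ(791) · μ(791/791) = 672 · 1 = 672
Summing: (φ * μ)(791) = 1 + -6 + -112 + 672 = 555.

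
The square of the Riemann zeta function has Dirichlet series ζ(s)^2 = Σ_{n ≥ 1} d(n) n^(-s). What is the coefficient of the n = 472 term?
d(472) = 8

ζ(s)^2 = (Σ 1/m^s)(Σ 1/k^s). The coefficient of 1/n^s in the product is the number of ordered pairs (m, k) with mk = n, which equals d(n). For n = 472, divisors are [1, 2, 4, 8, 59, 118, 236, 472], so d(472) = 8.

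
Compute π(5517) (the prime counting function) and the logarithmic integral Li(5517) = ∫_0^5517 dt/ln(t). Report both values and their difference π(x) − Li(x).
π(5517) = 728;  Li(5517) ≈ 744.63;  π(x) − Li(x) ≈ -16.63.

Direct count of primes ≤ 5517 gives π(5517) = 728. Numerical evaluation of the logarithmic integral gives Li(5517) ≈ 744.63. The difference π(x) − Li(x) ≈ -16.63 is typically negative for small/moderate x (Li(x) overestimates), though Littlewood's theorem shows this sign changes infinitely often.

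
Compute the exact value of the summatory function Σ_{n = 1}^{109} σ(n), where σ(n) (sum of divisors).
Σ_{n ≤ 109} σ(n) = 9783

Compute σ(n) for each 1 ≤ n ≤ 109: σ(1) = 1, σ(2) = 3, σ(3) = 4, σ(4) = 7, σ(5) = 6, σ(6) = 12, σ(7) = 8, σ(8) = 15, σ(9) = 13, σ(10) = 18, σ(11) = 12, σ(12) = 28, σ(13) = 14, σ(14) = 24, σ(15) = 24, σ(16) = 31, σ(17) = 18, σ(18) = 39, σ(19) = 20, σ(20) = 42, σ(21) = 32, σ(22) = 36, σ(23) = 24, σ(24) = 60, σ(25) = 31, σ(26) = 42, σ(27) = 40, σ(28) = 56, σ(29) = 30, σ(30) = 72, σ(31) = 32, σ(32) = 63, σ(33) = 48, σ(34) = 54, σ(35) = 48, σ(36) = 91, σ(37) = 38, σ(38) = 60, σ(39) = 56, σ(40) = 90, σ(41) = 42, σ(42) = 96, σ(43) = 44, σ(44) = 84, σ(45) = 78, σ(46) = 72, σ(47) = 48, σ(48) = 124, σ(49) = 57, σ(50) = 93, σ(51) = 72, σ(52) = 98, σ(53) = 54, σ(54) = 120, σ(55) = 72, σ(56) = 120, σ(57) = 80, σ(58) = 90, σ(59) = 60, σ(60) = 168, σ(61) = 62, σ(62) = 96, σ(63) = 104, σ(64) = 127, σ(65) = 84, σ(66) = 144, σ(67) = 68, σ(68) = 126, σ(69) = 96, σ(70) = 144, σ(71) = 72, σ(72) = 195, σ(73) = 74, σ(74) = 114, σ(75) = 124, σ(76) = 140, σ(77) = 96, σ(78) = 168, σ(79) = 80, σ(80) = 186, σ(81) = 121, σ(82) = 126, σ(83) = 84, σ(84) = 224, σ(85) = 108, σ(86) = 132, σ(87) = 120, σ(88) = 180, σ(89) = 90, σ(90) = 234, σ(91) = 112, σ(92) = 168, σ(93) = 128, σ(94) = 144, σ(95) = 120, σ(96) = 252, σ(97) = 98, σ(98) = 171, σ(99) = 156, σ(100) = 217, σ(101) = 102, σ(102) = 216, σ(103) = 104, σ(104) = 210, σ(105) = 192, σ(106) = 162, σ(107) = 108, σ(108) = 280, σ(109) = 110. Summing all 109 values: 9783. (Average order: Σ_{n ≤ x} σ(n) ~ (π²/12) x². For x = 109, (π²/12)·109² ≈ 9771.73.)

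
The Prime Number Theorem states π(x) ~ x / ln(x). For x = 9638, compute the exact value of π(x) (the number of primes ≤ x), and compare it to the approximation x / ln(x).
π(9638) = 1190;  x/ln(x) ≈ 1050.64;  relative error ≈ 11.71%.

Directly count primes up to 9638: π(9638) = 1190. The PNT approximation gives 9638/ln(9638) ≈ 9638/9.17347 ≈ 1050.64. Relative error (π(x) − x/ln(x)) / π(x) ≈ 11.71%; the approximation is known to undercount slightly (Li(x) is a better estimate).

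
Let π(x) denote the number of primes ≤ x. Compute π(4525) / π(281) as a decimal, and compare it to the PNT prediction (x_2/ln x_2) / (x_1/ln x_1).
π(4525)/π(281) = 615/60 ≈ 10.2500;  PNT prediction ≈ 10.7867.

π(281) = 60 and π(4525) = 615, so π(4525)/π(281) ≈ 10.2500. The PNT-predicted ratio is (4525/ln(4525)) / (281/ln(281)) ≈ 10.7867. The two agree to within a few percent, as expected.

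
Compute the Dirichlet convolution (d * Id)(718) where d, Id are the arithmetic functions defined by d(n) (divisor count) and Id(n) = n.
(d * Id)(718) = 1444

Divisors of 718: [1, 2, 359, 718]. For each d | 718:
  d = 1: d(1) · Id(718/1) = 1 · 718 = 718
  d = 2: d(2) · Id(718/2) = 2 · 359 = 718
  d = 359: d(359) · Id(718/359) = 2 · 2 = 4
  d = 718: d(718) · Id(718/718) = 4 · 1 = 4
Summing: (d * Id)(718) = 718 + 718 + 4 + 4 = 1444.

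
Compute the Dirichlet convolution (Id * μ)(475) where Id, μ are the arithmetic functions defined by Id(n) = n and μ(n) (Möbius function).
(Id * μ)(475) = 360

Divisors of 475: [1, 5, 19, 25, 95, 475]. For each d | 475:
  d = 1: Id(1) · μ(475/1) = 1 · 0 = 0
  d = 5: Id(5) · μ(475/5) = 5 · 1 = 5
  d = 19: Id(19) · μ(475/19) = 19 · 0 = 0
  d = 25: Id(25) · μ(475/25) = 25 · -1 = -25
  d = 95: Id(95) · μ(475/95) = 95 · -1 = -95
  d = 475: Id(475) · μ(475/475) = 475 · 1 = 475
Summing: (Id * μ)(475) = 0 + 5 + 0 + -25 + -95 + 475 = 360.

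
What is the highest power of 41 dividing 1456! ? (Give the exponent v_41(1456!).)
v_41(1456!) = 35

Legendre's formula: v_p(n!) = Σ_{k ≥ 1} ⌊n / p^k⌋. For p = 41, n = 1456, the terms are:
  ⌊1456/41^1⌋ = ⌊1456/41⌋ = 35
(the next term ⌊1456/41^2⌋ = 0, terminating the sum). Summing: v_41(1456!) = 35 = 35.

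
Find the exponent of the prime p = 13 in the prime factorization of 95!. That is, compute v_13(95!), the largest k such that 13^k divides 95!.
v_13(95!) = 7

Legendre's formula: v_p(n!) = Σ_{k ≥ 1} ⌊n / p^k⌋. For p = 13, n = 95, the terms are:
  ⌊95/13^1⌋ = ⌊95/13⌋ = 7
(the next term ⌊95/13^2⌋ = 0, terminating the sum). Summing: v_13(95!) = 7 = 7.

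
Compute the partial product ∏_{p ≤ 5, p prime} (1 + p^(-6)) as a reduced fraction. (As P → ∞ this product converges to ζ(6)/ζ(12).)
∏ = 7414537/7290000

The primes p ≤ 5 are [2, 3, 5]. For each, (1 + 1/p^6) = (p^6 + 1)/p^6. Multiplying these fractions over p ∈ [2, 3, 5] gives 7414537/7290000. (In the limit P → ∞ this tends to ζ(6)/ζ(12).)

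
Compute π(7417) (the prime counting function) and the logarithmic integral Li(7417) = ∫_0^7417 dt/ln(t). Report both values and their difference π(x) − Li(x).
π(7417) = 941;  Li(7417) ≈ 961.28;  π(x) − Li(x) ≈ -20.28.

Direct count of primes ≤ 7417 gives π(7417) = 941. Numerical evaluation of the logarithmic integral gives Li(7417) ≈ 961.28. The difference π(x) − Li(x) ≈ -20.28 is typically negative for small/moderate x (Li(x) overestimates), though Littlewood's theorem shows this sign changes infinitely often.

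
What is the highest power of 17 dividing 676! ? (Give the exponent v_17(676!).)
v_17(676!) = 41

Legendre's formula: v_p(n!) = Σ_{k ≥ 1} ⌊n / p^k⌋. For p = 17, n = 676, the terms are:
  ⌊676/17^1⌋ = ⌊676/17⌋ = 39
  ⌊676/17^2⌋ = ⌊676/289⌋ = 2
(the next term ⌊676/17^3⌋ = 0, terminating the sum). Summing: v_17(676!) = 39 + 2 = 41.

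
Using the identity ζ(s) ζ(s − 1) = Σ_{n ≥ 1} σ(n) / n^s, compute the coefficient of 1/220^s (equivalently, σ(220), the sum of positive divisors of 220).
σ(220) = 504

In the product (Σ m^0/m^s)(Σ k / k^s) = Σ (Σ_{d | n} d) / n^s, the coefficient of 1/n^s is σ(n) = Σ_{d | n} d. For n = 220, divisors are [1, 2, 4, 5, 10, 11, 20, 22, 44, 55, 110, 220]; summing: σ(220) = 504.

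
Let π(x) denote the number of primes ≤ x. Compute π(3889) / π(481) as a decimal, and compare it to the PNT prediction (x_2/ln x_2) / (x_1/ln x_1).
π(3889)/π(481) = 539/92 ≈ 5.8587;  PNT prediction ≈ 6.0409.

π(481) = 92 and π(3889) = 539, so π(3889)/π(481) ≈ 5.8587. The PNT-predicted ratio is (3889/ln(3889)) / (481/ln(481)) ≈ 6.0409. The two agree to within a few percent, as expected.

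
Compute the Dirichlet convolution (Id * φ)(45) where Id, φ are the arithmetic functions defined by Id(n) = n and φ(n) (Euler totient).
(Id * φ)(45) = 189

Divisors of 45: [1, 3, 5, 9, 15, 45]. For each d | 45:
  d = 1: Id(1) · φ(45/1) = 1 · 24 = 24
  d = 3: Id(3) · φ(45/3) = 3 · 8 = 24
  d = 5: Id(5) · φ(45/5) = 5 · 6 = 30
  d = 9: Id(9) · φ(45/9) = 9 · 4 = 36
  d = 15: Id(15) · φ(45/15) = 15 · 2 = 30
  d = 45: Id(45) · φ(45/45) = 45 · 1 = 45
Summing: (Id * φ)(45) = 24 + 24 + 30 + 36 + 30 + 45 = 189.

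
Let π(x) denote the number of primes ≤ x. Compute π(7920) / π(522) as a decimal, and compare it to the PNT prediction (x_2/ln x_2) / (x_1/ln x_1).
π(7920)/π(522) = 1000/98 ≈ 10.2041;  PNT prediction ≈ 10.5762.

π(522) = 98 and π(7920) = 1000, so π(7920)/π(522) ≈ 10.2041. The PNT-predicted ratio is (7920/ln(7920)) / (522/ln(522)) ≈ 10.5762. The two agree to within a few percent, as expected.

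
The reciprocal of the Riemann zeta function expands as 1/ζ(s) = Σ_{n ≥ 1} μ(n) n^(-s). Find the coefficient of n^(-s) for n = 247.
μ(247) = 1

Factor n = 247 = 13 · 19. μ(n) = 0 if any exponent ≥ 2 (not squarefree); otherwise μ(n) = (−1)^{ω(n)} where ω(n) is the number of distinct prime factors. Applying: μ(247) = 1.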